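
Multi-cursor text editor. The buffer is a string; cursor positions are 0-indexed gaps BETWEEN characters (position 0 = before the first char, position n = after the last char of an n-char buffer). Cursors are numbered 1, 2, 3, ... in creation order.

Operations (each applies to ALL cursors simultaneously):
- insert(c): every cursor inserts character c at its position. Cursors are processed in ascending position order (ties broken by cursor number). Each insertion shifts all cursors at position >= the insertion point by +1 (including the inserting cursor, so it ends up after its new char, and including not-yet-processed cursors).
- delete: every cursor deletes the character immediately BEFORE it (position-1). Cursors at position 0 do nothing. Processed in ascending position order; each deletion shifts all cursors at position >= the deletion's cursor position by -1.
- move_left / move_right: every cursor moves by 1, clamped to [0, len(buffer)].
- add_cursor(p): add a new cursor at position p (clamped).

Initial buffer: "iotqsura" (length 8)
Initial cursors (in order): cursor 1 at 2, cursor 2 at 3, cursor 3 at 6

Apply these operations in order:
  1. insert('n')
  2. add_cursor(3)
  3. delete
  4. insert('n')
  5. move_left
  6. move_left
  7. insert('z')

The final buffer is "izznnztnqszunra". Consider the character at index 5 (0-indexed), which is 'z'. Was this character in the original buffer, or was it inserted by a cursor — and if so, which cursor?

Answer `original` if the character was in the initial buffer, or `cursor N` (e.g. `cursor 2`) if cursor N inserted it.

After op 1 (insert('n')): buffer="iontnqsunra" (len 11), cursors c1@3 c2@5 c3@9, authorship ..1.2...3..
After op 2 (add_cursor(3)): buffer="iontnqsunra" (len 11), cursors c1@3 c4@3 c2@5 c3@9, authorship ..1.2...3..
After op 3 (delete): buffer="itqsura" (len 7), cursors c1@1 c4@1 c2@2 c3@5, authorship .......
After op 4 (insert('n')): buffer="inntnqsunra" (len 11), cursors c1@3 c4@3 c2@5 c3@9, authorship .14.2...3..
After op 5 (move_left): buffer="inntnqsunra" (len 11), cursors c1@2 c4@2 c2@4 c3@8, authorship .14.2...3..
After op 6 (move_left): buffer="inntnqsunra" (len 11), cursors c1@1 c4@1 c2@3 c3@7, authorship .14.2...3..
After op 7 (insert('z')): buffer="izznnztnqszunra" (len 15), cursors c1@3 c4@3 c2@6 c3@11, authorship .14142.2..3.3..
Authorship (.=original, N=cursor N): . 1 4 1 4 2 . 2 . . 3 . 3 . .
Index 5: author = 2

Answer: cursor 2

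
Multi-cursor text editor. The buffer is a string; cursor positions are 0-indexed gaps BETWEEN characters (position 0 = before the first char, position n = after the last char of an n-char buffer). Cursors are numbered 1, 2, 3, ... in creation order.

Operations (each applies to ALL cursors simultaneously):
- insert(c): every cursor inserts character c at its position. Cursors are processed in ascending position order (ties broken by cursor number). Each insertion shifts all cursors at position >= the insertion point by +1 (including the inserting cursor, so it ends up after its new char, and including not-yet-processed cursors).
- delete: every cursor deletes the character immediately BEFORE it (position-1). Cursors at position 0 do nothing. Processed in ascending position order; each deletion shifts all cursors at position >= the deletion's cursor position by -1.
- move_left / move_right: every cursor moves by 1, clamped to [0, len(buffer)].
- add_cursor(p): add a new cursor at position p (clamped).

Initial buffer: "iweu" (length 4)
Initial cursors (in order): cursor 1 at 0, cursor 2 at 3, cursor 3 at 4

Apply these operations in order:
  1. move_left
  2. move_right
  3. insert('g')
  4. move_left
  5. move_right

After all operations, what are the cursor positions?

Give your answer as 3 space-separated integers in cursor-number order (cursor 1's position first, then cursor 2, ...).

After op 1 (move_left): buffer="iweu" (len 4), cursors c1@0 c2@2 c3@3, authorship ....
After op 2 (move_right): buffer="iweu" (len 4), cursors c1@1 c2@3 c3@4, authorship ....
After op 3 (insert('g')): buffer="igwegug" (len 7), cursors c1@2 c2@5 c3@7, authorship .1..2.3
After op 4 (move_left): buffer="igwegug" (len 7), cursors c1@1 c2@4 c3@6, authorship .1..2.3
After op 5 (move_right): buffer="igwegug" (len 7), cursors c1@2 c2@5 c3@7, authorship .1..2.3

Answer: 2 5 7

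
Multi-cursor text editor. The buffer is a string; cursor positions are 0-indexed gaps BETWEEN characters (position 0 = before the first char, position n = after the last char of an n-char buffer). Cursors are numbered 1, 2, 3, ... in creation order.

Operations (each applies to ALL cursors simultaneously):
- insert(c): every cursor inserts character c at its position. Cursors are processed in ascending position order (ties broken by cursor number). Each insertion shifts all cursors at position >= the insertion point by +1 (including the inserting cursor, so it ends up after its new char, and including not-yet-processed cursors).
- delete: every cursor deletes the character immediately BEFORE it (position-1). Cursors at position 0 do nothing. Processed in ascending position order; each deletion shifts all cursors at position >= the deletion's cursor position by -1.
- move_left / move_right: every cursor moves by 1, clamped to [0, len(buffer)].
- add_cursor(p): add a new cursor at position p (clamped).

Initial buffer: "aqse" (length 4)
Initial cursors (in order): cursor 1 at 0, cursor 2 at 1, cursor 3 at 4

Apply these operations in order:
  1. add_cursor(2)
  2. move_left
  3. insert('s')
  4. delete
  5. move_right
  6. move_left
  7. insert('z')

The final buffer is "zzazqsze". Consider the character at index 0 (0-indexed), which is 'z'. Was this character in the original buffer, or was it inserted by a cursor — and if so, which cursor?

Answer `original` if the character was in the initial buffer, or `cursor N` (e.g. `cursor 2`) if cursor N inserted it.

Answer: cursor 1

Derivation:
After op 1 (add_cursor(2)): buffer="aqse" (len 4), cursors c1@0 c2@1 c4@2 c3@4, authorship ....
After op 2 (move_left): buffer="aqse" (len 4), cursors c1@0 c2@0 c4@1 c3@3, authorship ....
After op 3 (insert('s')): buffer="ssasqsse" (len 8), cursors c1@2 c2@2 c4@4 c3@7, authorship 12.4..3.
After op 4 (delete): buffer="aqse" (len 4), cursors c1@0 c2@0 c4@1 c3@3, authorship ....
After op 5 (move_right): buffer="aqse" (len 4), cursors c1@1 c2@1 c4@2 c3@4, authorship ....
After op 6 (move_left): buffer="aqse" (len 4), cursors c1@0 c2@0 c4@1 c3@3, authorship ....
After op 7 (insert('z')): buffer="zzazqsze" (len 8), cursors c1@2 c2@2 c4@4 c3@7, authorship 12.4..3.
Authorship (.=original, N=cursor N): 1 2 . 4 . . 3 .
Index 0: author = 1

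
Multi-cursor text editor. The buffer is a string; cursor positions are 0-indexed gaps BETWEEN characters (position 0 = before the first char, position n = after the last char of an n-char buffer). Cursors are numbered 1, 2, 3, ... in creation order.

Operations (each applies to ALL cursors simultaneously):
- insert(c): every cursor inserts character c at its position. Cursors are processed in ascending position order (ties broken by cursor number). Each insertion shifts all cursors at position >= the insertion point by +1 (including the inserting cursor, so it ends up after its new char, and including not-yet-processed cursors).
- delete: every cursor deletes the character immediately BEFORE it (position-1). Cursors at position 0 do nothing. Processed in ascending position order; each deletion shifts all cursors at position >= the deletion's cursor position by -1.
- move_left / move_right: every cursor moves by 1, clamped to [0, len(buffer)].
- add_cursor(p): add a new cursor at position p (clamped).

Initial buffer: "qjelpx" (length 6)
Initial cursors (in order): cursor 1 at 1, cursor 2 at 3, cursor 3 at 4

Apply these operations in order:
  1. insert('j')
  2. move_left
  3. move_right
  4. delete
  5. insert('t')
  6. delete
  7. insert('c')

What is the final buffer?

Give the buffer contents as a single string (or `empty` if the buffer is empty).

Answer: qcjeclcpx

Derivation:
After op 1 (insert('j')): buffer="qjjejljpx" (len 9), cursors c1@2 c2@5 c3@7, authorship .1..2.3..
After op 2 (move_left): buffer="qjjejljpx" (len 9), cursors c1@1 c2@4 c3@6, authorship .1..2.3..
After op 3 (move_right): buffer="qjjejljpx" (len 9), cursors c1@2 c2@5 c3@7, authorship .1..2.3..
After op 4 (delete): buffer="qjelpx" (len 6), cursors c1@1 c2@3 c3@4, authorship ......
After op 5 (insert('t')): buffer="qtjetltpx" (len 9), cursors c1@2 c2@5 c3@7, authorship .1..2.3..
After op 6 (delete): buffer="qjelpx" (len 6), cursors c1@1 c2@3 c3@4, authorship ......
After op 7 (insert('c')): buffer="qcjeclcpx" (len 9), cursors c1@2 c2@5 c3@7, authorship .1..2.3..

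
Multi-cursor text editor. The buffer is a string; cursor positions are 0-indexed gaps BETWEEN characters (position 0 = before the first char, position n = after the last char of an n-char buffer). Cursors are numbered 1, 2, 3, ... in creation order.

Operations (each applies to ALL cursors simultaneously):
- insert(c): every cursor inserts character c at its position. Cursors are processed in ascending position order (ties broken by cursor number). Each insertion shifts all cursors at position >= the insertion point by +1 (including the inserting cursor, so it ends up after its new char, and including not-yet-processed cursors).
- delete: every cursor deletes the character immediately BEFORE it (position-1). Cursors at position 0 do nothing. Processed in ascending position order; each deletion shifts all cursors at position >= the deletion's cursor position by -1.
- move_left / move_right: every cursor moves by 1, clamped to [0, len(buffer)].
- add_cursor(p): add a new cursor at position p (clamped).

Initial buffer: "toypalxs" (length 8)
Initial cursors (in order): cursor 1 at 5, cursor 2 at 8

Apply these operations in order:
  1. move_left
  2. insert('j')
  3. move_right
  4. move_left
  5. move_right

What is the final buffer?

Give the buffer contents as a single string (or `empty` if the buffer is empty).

Answer: toypjalxjs

Derivation:
After op 1 (move_left): buffer="toypalxs" (len 8), cursors c1@4 c2@7, authorship ........
After op 2 (insert('j')): buffer="toypjalxjs" (len 10), cursors c1@5 c2@9, authorship ....1...2.
After op 3 (move_right): buffer="toypjalxjs" (len 10), cursors c1@6 c2@10, authorship ....1...2.
After op 4 (move_left): buffer="toypjalxjs" (len 10), cursors c1@5 c2@9, authorship ....1...2.
After op 5 (move_right): buffer="toypjalxjs" (len 10), cursors c1@6 c2@10, authorship ....1...2.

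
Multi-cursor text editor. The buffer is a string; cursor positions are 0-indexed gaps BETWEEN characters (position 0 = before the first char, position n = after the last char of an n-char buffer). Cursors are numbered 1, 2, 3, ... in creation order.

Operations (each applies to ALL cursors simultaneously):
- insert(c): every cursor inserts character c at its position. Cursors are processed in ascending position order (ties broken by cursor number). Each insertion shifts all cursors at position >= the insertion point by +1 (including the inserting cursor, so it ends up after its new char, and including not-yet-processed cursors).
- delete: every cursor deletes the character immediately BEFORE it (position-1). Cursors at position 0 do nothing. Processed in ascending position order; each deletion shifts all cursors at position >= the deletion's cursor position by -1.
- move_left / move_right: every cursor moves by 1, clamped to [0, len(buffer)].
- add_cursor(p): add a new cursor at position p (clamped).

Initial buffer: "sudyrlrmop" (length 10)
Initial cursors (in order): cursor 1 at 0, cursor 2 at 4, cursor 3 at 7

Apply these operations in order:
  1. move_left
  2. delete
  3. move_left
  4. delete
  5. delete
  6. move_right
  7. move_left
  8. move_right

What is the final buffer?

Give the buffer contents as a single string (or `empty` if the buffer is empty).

After op 1 (move_left): buffer="sudyrlrmop" (len 10), cursors c1@0 c2@3 c3@6, authorship ..........
After op 2 (delete): buffer="suyrrmop" (len 8), cursors c1@0 c2@2 c3@4, authorship ........
After op 3 (move_left): buffer="suyrrmop" (len 8), cursors c1@0 c2@1 c3@3, authorship ........
After op 4 (delete): buffer="urrmop" (len 6), cursors c1@0 c2@0 c3@1, authorship ......
After op 5 (delete): buffer="rrmop" (len 5), cursors c1@0 c2@0 c3@0, authorship .....
After op 6 (move_right): buffer="rrmop" (len 5), cursors c1@1 c2@1 c3@1, authorship .....
After op 7 (move_left): buffer="rrmop" (len 5), cursors c1@0 c2@0 c3@0, authorship .....
After op 8 (move_right): buffer="rrmop" (len 5), cursors c1@1 c2@1 c3@1, authorship .....

Answer: rrmop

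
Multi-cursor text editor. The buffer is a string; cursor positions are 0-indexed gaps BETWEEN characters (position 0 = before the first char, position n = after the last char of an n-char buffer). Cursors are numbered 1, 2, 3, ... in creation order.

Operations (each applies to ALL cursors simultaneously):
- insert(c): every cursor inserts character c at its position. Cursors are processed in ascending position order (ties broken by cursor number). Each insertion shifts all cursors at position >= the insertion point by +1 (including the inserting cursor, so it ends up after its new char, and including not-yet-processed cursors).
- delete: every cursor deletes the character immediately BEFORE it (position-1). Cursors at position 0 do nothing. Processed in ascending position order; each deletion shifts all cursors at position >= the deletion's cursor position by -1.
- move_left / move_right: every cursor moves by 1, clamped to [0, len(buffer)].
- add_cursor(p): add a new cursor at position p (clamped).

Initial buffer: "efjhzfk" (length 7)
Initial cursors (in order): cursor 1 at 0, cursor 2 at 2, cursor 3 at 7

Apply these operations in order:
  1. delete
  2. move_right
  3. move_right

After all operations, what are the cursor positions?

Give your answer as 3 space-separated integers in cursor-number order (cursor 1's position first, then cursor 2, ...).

After op 1 (delete): buffer="ejhzf" (len 5), cursors c1@0 c2@1 c3@5, authorship .....
After op 2 (move_right): buffer="ejhzf" (len 5), cursors c1@1 c2@2 c3@5, authorship .....
After op 3 (move_right): buffer="ejhzf" (len 5), cursors c1@2 c2@3 c3@5, authorship .....

Answer: 2 3 5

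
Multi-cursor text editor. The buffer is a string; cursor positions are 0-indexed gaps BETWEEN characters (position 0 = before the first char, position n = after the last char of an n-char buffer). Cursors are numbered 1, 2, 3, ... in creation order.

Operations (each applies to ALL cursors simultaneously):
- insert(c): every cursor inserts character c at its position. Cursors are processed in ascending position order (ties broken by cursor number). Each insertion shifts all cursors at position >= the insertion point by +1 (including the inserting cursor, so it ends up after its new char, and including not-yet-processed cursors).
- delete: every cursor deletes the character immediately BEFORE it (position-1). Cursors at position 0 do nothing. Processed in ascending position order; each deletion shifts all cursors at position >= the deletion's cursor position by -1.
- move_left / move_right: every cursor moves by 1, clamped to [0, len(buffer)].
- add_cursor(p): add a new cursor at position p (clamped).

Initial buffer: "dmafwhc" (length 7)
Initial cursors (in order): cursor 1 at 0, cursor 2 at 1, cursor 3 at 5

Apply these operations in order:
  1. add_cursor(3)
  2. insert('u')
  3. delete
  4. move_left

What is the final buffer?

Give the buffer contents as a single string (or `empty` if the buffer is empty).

After op 1 (add_cursor(3)): buffer="dmafwhc" (len 7), cursors c1@0 c2@1 c4@3 c3@5, authorship .......
After op 2 (insert('u')): buffer="udumaufwuhc" (len 11), cursors c1@1 c2@3 c4@6 c3@9, authorship 1.2..4..3..
After op 3 (delete): buffer="dmafwhc" (len 7), cursors c1@0 c2@1 c4@3 c3@5, authorship .......
After op 4 (move_left): buffer="dmafwhc" (len 7), cursors c1@0 c2@0 c4@2 c3@4, authorship .......

Answer: dmafwhc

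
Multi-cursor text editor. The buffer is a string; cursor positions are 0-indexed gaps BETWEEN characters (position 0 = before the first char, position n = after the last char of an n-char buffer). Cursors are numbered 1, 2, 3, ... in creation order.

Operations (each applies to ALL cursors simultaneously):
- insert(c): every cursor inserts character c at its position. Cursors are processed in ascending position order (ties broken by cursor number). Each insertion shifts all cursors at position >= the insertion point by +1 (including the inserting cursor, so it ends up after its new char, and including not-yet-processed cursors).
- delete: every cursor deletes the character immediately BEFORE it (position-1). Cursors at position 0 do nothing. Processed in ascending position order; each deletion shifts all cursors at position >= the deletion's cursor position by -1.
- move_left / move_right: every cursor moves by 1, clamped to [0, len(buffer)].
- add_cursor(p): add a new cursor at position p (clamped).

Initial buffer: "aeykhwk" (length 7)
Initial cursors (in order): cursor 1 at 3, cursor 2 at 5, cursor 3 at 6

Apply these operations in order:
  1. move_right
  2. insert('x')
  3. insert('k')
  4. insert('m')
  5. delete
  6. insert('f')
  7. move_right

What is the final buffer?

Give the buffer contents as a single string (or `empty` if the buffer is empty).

Answer: aeykxkfhwxkfkxkf

Derivation:
After op 1 (move_right): buffer="aeykhwk" (len 7), cursors c1@4 c2@6 c3@7, authorship .......
After op 2 (insert('x')): buffer="aeykxhwxkx" (len 10), cursors c1@5 c2@8 c3@10, authorship ....1..2.3
After op 3 (insert('k')): buffer="aeykxkhwxkkxk" (len 13), cursors c1@6 c2@10 c3@13, authorship ....11..22.33
After op 4 (insert('m')): buffer="aeykxkmhwxkmkxkm" (len 16), cursors c1@7 c2@12 c3@16, authorship ....111..222.333
After op 5 (delete): buffer="aeykxkhwxkkxk" (len 13), cursors c1@6 c2@10 c3@13, authorship ....11..22.33
After op 6 (insert('f')): buffer="aeykxkfhwxkfkxkf" (len 16), cursors c1@7 c2@12 c3@16, authorship ....111..222.333
After op 7 (move_right): buffer="aeykxkfhwxkfkxkf" (len 16), cursors c1@8 c2@13 c3@16, authorship ....111..222.333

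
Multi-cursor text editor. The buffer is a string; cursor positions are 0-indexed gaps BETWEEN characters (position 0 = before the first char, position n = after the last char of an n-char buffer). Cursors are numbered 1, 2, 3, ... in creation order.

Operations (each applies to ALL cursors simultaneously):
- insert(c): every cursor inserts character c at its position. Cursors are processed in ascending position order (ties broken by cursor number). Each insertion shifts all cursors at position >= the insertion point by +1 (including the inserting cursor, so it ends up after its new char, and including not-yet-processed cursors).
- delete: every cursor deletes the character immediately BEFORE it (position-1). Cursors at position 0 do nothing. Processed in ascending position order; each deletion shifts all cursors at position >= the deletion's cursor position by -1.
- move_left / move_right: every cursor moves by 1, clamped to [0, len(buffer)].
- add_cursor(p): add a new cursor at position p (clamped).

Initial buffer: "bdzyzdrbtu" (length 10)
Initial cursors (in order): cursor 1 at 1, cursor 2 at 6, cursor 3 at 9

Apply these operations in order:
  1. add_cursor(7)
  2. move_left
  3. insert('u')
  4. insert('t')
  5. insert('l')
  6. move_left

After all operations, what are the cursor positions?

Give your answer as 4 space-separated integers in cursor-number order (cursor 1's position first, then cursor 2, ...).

Answer: 2 10 19 14

Derivation:
After op 1 (add_cursor(7)): buffer="bdzyzdrbtu" (len 10), cursors c1@1 c2@6 c4@7 c3@9, authorship ..........
After op 2 (move_left): buffer="bdzyzdrbtu" (len 10), cursors c1@0 c2@5 c4@6 c3@8, authorship ..........
After op 3 (insert('u')): buffer="ubdzyzudurbutu" (len 14), cursors c1@1 c2@7 c4@9 c3@12, authorship 1.....2.4..3..
After op 4 (insert('t')): buffer="utbdzyzutdutrbuttu" (len 18), cursors c1@2 c2@9 c4@12 c3@16, authorship 11.....22.44..33..
After op 5 (insert('l')): buffer="utlbdzyzutldutlrbutltu" (len 22), cursors c1@3 c2@11 c4@15 c3@20, authorship 111.....222.444..333..
After op 6 (move_left): buffer="utlbdzyzutldutlrbutltu" (len 22), cursors c1@2 c2@10 c4@14 c3@19, authorship 111.....222.444..333..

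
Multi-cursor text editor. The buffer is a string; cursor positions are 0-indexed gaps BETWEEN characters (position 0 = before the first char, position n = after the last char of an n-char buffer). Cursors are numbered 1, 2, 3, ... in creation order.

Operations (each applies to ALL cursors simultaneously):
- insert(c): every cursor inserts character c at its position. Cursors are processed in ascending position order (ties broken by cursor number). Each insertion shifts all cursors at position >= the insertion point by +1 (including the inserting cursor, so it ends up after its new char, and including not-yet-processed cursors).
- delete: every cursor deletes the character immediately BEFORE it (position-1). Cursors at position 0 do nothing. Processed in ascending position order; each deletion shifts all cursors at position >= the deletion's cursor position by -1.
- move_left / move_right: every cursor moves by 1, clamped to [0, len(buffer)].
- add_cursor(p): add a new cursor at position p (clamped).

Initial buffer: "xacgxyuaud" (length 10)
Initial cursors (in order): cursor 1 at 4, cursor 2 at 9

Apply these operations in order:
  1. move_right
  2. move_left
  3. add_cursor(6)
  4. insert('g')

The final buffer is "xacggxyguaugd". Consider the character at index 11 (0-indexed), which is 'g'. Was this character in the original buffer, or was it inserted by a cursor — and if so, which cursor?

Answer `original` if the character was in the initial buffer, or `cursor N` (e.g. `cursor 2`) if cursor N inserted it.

After op 1 (move_right): buffer="xacgxyuaud" (len 10), cursors c1@5 c2@10, authorship ..........
After op 2 (move_left): buffer="xacgxyuaud" (len 10), cursors c1@4 c2@9, authorship ..........
After op 3 (add_cursor(6)): buffer="xacgxyuaud" (len 10), cursors c1@4 c3@6 c2@9, authorship ..........
After op 4 (insert('g')): buffer="xacggxyguaugd" (len 13), cursors c1@5 c3@8 c2@12, authorship ....1..3...2.
Authorship (.=original, N=cursor N): . . . . 1 . . 3 . . . 2 .
Index 11: author = 2

Answer: cursor 2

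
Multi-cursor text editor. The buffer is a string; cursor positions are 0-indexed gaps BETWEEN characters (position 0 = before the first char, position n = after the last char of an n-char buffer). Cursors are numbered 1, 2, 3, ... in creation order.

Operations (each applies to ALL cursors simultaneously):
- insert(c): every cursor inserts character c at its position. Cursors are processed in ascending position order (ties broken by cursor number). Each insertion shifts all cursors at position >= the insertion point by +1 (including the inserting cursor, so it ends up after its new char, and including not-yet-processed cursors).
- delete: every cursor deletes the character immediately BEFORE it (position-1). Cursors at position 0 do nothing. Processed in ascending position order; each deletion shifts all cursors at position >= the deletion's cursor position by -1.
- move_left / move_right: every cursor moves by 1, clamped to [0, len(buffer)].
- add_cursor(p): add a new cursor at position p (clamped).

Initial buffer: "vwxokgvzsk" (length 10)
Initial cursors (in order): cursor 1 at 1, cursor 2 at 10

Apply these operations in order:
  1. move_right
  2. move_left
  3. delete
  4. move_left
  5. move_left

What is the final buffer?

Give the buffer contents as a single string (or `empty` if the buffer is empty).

After op 1 (move_right): buffer="vwxokgvzsk" (len 10), cursors c1@2 c2@10, authorship ..........
After op 2 (move_left): buffer="vwxokgvzsk" (len 10), cursors c1@1 c2@9, authorship ..........
After op 3 (delete): buffer="wxokgvzk" (len 8), cursors c1@0 c2@7, authorship ........
After op 4 (move_left): buffer="wxokgvzk" (len 8), cursors c1@0 c2@6, authorship ........
After op 5 (move_left): buffer="wxokgvzk" (len 8), cursors c1@0 c2@5, authorship ........

Answer: wxokgvzk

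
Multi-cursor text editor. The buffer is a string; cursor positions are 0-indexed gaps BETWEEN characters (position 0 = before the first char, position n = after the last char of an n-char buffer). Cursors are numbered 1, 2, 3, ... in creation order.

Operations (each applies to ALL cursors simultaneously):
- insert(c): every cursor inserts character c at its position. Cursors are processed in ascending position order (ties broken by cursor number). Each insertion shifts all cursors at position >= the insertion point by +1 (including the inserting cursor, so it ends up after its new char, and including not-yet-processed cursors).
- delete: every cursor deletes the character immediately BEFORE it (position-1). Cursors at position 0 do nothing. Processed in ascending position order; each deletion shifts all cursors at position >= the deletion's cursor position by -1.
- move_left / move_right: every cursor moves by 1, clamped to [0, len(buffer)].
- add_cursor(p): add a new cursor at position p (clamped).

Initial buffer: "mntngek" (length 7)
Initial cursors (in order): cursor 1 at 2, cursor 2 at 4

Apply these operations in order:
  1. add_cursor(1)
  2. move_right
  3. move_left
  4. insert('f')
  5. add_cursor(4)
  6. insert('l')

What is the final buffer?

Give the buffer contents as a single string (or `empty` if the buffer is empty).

Answer: mflnflltnflgek

Derivation:
After op 1 (add_cursor(1)): buffer="mntngek" (len 7), cursors c3@1 c1@2 c2@4, authorship .......
After op 2 (move_right): buffer="mntngek" (len 7), cursors c3@2 c1@3 c2@5, authorship .......
After op 3 (move_left): buffer="mntngek" (len 7), cursors c3@1 c1@2 c2@4, authorship .......
After op 4 (insert('f')): buffer="mfnftnfgek" (len 10), cursors c3@2 c1@4 c2@7, authorship .3.1..2...
After op 5 (add_cursor(4)): buffer="mfnftnfgek" (len 10), cursors c3@2 c1@4 c4@4 c2@7, authorship .3.1..2...
After op 6 (insert('l')): buffer="mflnflltnflgek" (len 14), cursors c3@3 c1@7 c4@7 c2@11, authorship .33.114..22...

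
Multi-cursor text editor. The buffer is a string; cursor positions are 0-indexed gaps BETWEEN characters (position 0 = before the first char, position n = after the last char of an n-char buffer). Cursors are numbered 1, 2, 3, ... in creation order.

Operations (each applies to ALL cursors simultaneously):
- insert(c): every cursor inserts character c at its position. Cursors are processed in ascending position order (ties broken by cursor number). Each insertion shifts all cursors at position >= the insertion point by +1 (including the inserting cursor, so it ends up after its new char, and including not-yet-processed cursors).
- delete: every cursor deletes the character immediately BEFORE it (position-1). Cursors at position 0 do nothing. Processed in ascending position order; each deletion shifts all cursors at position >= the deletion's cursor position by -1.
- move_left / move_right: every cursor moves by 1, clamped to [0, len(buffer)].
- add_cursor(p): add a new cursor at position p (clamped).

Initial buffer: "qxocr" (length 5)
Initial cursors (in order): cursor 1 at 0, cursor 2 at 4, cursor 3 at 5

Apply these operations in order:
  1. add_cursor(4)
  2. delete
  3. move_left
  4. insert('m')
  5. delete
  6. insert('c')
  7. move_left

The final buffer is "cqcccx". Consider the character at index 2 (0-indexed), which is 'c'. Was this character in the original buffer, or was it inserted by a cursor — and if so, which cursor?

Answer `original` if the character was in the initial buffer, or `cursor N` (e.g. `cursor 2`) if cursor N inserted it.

Answer: cursor 2

Derivation:
After op 1 (add_cursor(4)): buffer="qxocr" (len 5), cursors c1@0 c2@4 c4@4 c3@5, authorship .....
After op 2 (delete): buffer="qx" (len 2), cursors c1@0 c2@2 c3@2 c4@2, authorship ..
After op 3 (move_left): buffer="qx" (len 2), cursors c1@0 c2@1 c3@1 c4@1, authorship ..
After op 4 (insert('m')): buffer="mqmmmx" (len 6), cursors c1@1 c2@5 c3@5 c4@5, authorship 1.234.
After op 5 (delete): buffer="qx" (len 2), cursors c1@0 c2@1 c3@1 c4@1, authorship ..
After op 6 (insert('c')): buffer="cqcccx" (len 6), cursors c1@1 c2@5 c3@5 c4@5, authorship 1.234.
After op 7 (move_left): buffer="cqcccx" (len 6), cursors c1@0 c2@4 c3@4 c4@4, authorship 1.234.
Authorship (.=original, N=cursor N): 1 . 2 3 4 .
Index 2: author = 2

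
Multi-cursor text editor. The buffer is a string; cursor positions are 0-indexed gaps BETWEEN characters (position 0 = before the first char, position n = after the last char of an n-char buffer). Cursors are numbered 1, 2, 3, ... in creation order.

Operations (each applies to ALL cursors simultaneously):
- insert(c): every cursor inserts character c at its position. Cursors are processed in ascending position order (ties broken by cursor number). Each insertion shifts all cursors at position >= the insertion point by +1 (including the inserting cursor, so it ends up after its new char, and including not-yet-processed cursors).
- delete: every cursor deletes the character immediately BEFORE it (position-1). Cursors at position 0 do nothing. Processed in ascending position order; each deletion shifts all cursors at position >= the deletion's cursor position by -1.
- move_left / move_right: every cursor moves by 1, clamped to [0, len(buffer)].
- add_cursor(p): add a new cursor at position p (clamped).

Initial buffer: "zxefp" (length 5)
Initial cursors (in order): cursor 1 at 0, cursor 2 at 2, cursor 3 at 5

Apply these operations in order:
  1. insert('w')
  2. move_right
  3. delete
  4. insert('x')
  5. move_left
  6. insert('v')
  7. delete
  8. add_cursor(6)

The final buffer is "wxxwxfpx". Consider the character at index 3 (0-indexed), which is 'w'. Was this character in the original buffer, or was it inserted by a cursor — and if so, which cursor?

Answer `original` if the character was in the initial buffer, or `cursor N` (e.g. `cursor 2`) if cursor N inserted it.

Answer: cursor 2

Derivation:
After op 1 (insert('w')): buffer="wzxwefpw" (len 8), cursors c1@1 c2@4 c3@8, authorship 1..2...3
After op 2 (move_right): buffer="wzxwefpw" (len 8), cursors c1@2 c2@5 c3@8, authorship 1..2...3
After op 3 (delete): buffer="wxwfp" (len 5), cursors c1@1 c2@3 c3@5, authorship 1.2..
After op 4 (insert('x')): buffer="wxxwxfpx" (len 8), cursors c1@2 c2@5 c3@8, authorship 11.22..3
After op 5 (move_left): buffer="wxxwxfpx" (len 8), cursors c1@1 c2@4 c3@7, authorship 11.22..3
After op 6 (insert('v')): buffer="wvxxwvxfpvx" (len 11), cursors c1@2 c2@6 c3@10, authorship 111.222..33
After op 7 (delete): buffer="wxxwxfpx" (len 8), cursors c1@1 c2@4 c3@7, authorship 11.22..3
After op 8 (add_cursor(6)): buffer="wxxwxfpx" (len 8), cursors c1@1 c2@4 c4@6 c3@7, authorship 11.22..3
Authorship (.=original, N=cursor N): 1 1 . 2 2 . . 3
Index 3: author = 2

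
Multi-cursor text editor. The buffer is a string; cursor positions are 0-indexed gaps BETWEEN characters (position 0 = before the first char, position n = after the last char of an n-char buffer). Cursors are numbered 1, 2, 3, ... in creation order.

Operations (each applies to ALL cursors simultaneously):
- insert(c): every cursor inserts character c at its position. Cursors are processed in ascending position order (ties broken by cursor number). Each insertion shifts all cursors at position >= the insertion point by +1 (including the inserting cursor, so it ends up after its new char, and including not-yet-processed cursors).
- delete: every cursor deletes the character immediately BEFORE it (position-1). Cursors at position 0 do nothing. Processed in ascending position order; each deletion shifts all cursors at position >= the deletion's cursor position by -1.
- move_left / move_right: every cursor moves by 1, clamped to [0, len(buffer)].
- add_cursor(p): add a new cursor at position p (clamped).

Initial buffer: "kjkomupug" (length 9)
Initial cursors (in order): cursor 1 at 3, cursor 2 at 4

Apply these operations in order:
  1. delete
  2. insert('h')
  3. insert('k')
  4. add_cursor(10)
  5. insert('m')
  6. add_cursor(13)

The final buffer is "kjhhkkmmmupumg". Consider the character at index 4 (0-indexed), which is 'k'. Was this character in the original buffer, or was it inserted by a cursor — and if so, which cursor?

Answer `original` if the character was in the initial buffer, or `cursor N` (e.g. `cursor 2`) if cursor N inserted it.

Answer: cursor 1

Derivation:
After op 1 (delete): buffer="kjmupug" (len 7), cursors c1@2 c2@2, authorship .......
After op 2 (insert('h')): buffer="kjhhmupug" (len 9), cursors c1@4 c2@4, authorship ..12.....
After op 3 (insert('k')): buffer="kjhhkkmupug" (len 11), cursors c1@6 c2@6, authorship ..1212.....
After op 4 (add_cursor(10)): buffer="kjhhkkmupug" (len 11), cursors c1@6 c2@6 c3@10, authorship ..1212.....
After op 5 (insert('m')): buffer="kjhhkkmmmupumg" (len 14), cursors c1@8 c2@8 c3@13, authorship ..121212....3.
After op 6 (add_cursor(13)): buffer="kjhhkkmmmupumg" (len 14), cursors c1@8 c2@8 c3@13 c4@13, authorship ..121212....3.
Authorship (.=original, N=cursor N): . . 1 2 1 2 1 2 . . . . 3 .
Index 4: author = 1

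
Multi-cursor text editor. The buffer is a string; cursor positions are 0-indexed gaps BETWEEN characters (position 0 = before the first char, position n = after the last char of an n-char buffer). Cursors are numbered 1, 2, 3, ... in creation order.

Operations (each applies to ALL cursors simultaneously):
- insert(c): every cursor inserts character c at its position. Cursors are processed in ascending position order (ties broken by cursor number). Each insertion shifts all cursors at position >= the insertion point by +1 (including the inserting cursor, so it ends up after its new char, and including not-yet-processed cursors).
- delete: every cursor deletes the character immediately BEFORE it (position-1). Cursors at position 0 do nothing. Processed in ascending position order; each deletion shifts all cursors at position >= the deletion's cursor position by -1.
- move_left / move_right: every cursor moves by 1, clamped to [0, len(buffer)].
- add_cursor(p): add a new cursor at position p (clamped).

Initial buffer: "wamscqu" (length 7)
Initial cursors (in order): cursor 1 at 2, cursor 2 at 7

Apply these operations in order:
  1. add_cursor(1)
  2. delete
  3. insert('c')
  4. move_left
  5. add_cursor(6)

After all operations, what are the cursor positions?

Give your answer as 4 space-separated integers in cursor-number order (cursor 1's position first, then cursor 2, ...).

After op 1 (add_cursor(1)): buffer="wamscqu" (len 7), cursors c3@1 c1@2 c2@7, authorship .......
After op 2 (delete): buffer="mscq" (len 4), cursors c1@0 c3@0 c2@4, authorship ....
After op 3 (insert('c')): buffer="ccmscqc" (len 7), cursors c1@2 c3@2 c2@7, authorship 13....2
After op 4 (move_left): buffer="ccmscqc" (len 7), cursors c1@1 c3@1 c2@6, authorship 13....2
After op 5 (add_cursor(6)): buffer="ccmscqc" (len 7), cursors c1@1 c3@1 c2@6 c4@6, authorship 13....2

Answer: 1 6 1 6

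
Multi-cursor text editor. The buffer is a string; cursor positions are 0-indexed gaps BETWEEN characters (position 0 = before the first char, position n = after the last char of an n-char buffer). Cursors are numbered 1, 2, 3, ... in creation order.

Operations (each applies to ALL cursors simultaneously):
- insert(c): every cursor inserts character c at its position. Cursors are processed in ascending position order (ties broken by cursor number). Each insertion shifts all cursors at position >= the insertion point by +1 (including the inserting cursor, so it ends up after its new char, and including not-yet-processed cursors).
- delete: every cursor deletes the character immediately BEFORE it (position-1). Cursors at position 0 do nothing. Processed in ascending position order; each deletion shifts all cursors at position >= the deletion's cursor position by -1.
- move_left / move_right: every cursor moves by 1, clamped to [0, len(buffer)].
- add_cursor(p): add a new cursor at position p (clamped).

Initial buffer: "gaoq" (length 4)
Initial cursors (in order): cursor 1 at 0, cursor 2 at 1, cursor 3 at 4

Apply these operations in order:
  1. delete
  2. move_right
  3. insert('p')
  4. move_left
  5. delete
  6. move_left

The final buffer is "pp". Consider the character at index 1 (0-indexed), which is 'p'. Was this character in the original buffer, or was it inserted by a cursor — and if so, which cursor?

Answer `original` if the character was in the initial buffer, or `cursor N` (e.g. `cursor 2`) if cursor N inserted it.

After op 1 (delete): buffer="ao" (len 2), cursors c1@0 c2@0 c3@2, authorship ..
After op 2 (move_right): buffer="ao" (len 2), cursors c1@1 c2@1 c3@2, authorship ..
After op 3 (insert('p')): buffer="appop" (len 5), cursors c1@3 c2@3 c3@5, authorship .12.3
After op 4 (move_left): buffer="appop" (len 5), cursors c1@2 c2@2 c3@4, authorship .12.3
After op 5 (delete): buffer="pp" (len 2), cursors c1@0 c2@0 c3@1, authorship 23
After op 6 (move_left): buffer="pp" (len 2), cursors c1@0 c2@0 c3@0, authorship 23
Authorship (.=original, N=cursor N): 2 3
Index 1: author = 3

Answer: cursor 3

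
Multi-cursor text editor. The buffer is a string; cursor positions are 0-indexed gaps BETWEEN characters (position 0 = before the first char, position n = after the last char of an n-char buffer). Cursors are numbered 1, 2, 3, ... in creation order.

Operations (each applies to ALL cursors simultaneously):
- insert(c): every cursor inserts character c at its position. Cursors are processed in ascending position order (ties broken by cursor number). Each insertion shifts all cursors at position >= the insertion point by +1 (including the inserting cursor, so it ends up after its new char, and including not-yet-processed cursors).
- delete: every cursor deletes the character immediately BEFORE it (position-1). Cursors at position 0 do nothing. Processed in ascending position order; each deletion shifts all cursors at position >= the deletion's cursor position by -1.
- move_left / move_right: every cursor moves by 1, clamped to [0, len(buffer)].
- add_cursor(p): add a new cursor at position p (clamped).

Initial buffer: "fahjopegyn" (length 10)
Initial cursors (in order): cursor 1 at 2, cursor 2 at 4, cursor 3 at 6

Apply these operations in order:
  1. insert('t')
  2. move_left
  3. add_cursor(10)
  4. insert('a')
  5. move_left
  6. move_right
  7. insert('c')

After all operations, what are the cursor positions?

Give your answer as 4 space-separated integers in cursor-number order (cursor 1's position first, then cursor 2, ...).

Answer: 4 9 14 18

Derivation:
After op 1 (insert('t')): buffer="fathjtoptegyn" (len 13), cursors c1@3 c2@6 c3@9, authorship ..1..2..3....
After op 2 (move_left): buffer="fathjtoptegyn" (len 13), cursors c1@2 c2@5 c3@8, authorship ..1..2..3....
After op 3 (add_cursor(10)): buffer="fathjtoptegyn" (len 13), cursors c1@2 c2@5 c3@8 c4@10, authorship ..1..2..3....
After op 4 (insert('a')): buffer="faathjatopateagyn" (len 17), cursors c1@3 c2@7 c3@11 c4@14, authorship ..11..22..33.4...
After op 5 (move_left): buffer="faathjatopateagyn" (len 17), cursors c1@2 c2@6 c3@10 c4@13, authorship ..11..22..33.4...
After op 6 (move_right): buffer="faathjatopateagyn" (len 17), cursors c1@3 c2@7 c3@11 c4@14, authorship ..11..22..33.4...
After op 7 (insert('c')): buffer="faacthjactopacteacgyn" (len 21), cursors c1@4 c2@9 c3@14 c4@18, authorship ..111..222..333.44...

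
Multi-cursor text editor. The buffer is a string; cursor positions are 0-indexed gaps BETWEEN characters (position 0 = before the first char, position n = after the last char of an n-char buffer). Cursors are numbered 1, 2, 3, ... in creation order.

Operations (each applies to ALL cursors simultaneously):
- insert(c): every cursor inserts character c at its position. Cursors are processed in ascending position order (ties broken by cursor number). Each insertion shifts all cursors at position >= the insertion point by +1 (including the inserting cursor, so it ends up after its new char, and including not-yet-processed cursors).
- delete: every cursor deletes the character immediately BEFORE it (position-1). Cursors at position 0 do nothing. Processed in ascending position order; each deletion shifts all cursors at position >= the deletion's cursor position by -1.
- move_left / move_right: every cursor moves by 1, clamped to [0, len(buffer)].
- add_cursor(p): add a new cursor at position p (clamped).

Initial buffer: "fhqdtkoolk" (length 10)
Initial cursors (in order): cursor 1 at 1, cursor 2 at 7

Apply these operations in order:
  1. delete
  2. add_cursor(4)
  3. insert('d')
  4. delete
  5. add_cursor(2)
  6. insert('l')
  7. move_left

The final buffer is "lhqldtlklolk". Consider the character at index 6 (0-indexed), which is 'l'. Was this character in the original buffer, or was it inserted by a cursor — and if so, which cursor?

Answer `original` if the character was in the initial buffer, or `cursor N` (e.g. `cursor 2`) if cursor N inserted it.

After op 1 (delete): buffer="hqdtkolk" (len 8), cursors c1@0 c2@5, authorship ........
After op 2 (add_cursor(4)): buffer="hqdtkolk" (len 8), cursors c1@0 c3@4 c2@5, authorship ........
After op 3 (insert('d')): buffer="dhqdtdkdolk" (len 11), cursors c1@1 c3@6 c2@8, authorship 1....3.2...
After op 4 (delete): buffer="hqdtkolk" (len 8), cursors c1@0 c3@4 c2@5, authorship ........
After op 5 (add_cursor(2)): buffer="hqdtkolk" (len 8), cursors c1@0 c4@2 c3@4 c2@5, authorship ........
After op 6 (insert('l')): buffer="lhqldtlklolk" (len 12), cursors c1@1 c4@4 c3@7 c2@9, authorship 1..4..3.2...
After op 7 (move_left): buffer="lhqldtlklolk" (len 12), cursors c1@0 c4@3 c3@6 c2@8, authorship 1..4..3.2...
Authorship (.=original, N=cursor N): 1 . . 4 . . 3 . 2 . . .
Index 6: author = 3

Answer: cursor 3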